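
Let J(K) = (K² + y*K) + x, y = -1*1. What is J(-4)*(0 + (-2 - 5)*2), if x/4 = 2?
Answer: -392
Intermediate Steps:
x = 8 (x = 4*2 = 8)
y = -1
J(K) = 8 + K² - K (J(K) = (K² - K) + 8 = 8 + K² - K)
J(-4)*(0 + (-2 - 5)*2) = (8 + (-4)² - 1*(-4))*(0 + (-2 - 5)*2) = (8 + 16 + 4)*(0 - 7*2) = 28*(0 - 14) = 28*(-14) = -392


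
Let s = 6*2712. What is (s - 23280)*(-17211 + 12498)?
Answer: 33028704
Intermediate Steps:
s = 16272
(s - 23280)*(-17211 + 12498) = (16272 - 23280)*(-17211 + 12498) = -7008*(-4713) = 33028704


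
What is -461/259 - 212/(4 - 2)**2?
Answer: -14188/259 ≈ -54.780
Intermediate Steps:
-461/259 - 212/(4 - 2)**2 = -461*1/259 - 212/(2**2) = -461/259 - 212/4 = -461/259 - 212*1/4 = -461/259 - 53 = -14188/259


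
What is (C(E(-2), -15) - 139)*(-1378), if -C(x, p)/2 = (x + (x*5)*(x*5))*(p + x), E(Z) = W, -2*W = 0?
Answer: 191542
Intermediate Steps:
W = 0 (W = -½*0 = 0)
E(Z) = 0
C(x, p) = -2*(p + x)*(x + 25*x²) (C(x, p) = -2*(x + (x*5)*(x*5))*(p + x) = -2*(x + (5*x)*(5*x))*(p + x) = -2*(x + 25*x²)*(p + x) = -2*(p + x)*(x + 25*x²))
(C(E(-2), -15) - 139)*(-1378) = (-2*0*(-15 + 0 + 25*0² + 25*(-15)*0) - 139)*(-1378) = (-2*0*(-15 + 0 + 25*0 + 0) - 139)*(-1378) = (-2*0*(-15 + 0 + 0 + 0) - 139)*(-1378) = (-2*0*(-15) - 139)*(-1378) = (0 - 139)*(-1378) = -139*(-1378) = 191542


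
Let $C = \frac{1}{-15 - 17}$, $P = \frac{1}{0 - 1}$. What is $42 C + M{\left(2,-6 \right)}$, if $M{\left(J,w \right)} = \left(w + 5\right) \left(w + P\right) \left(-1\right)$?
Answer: $- \frac{133}{16} \approx -8.3125$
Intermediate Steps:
$P = -1$ ($P = \frac{1}{-1} = -1$)
$C = - \frac{1}{32}$ ($C = \frac{1}{-15 - 17} = \frac{1}{-32} = - \frac{1}{32} \approx -0.03125$)
$M{\left(J,w \right)} = - \left(-1 + w\right) \left(5 + w\right)$ ($M{\left(J,w \right)} = \left(w + 5\right) \left(w - 1\right) \left(-1\right) = \left(5 + w\right) \left(-1 + w\right) \left(-1\right) = \left(-1 + w\right) \left(5 + w\right) \left(-1\right) = - \left(-1 + w\right) \left(5 + w\right)$)
$42 C + M{\left(2,-6 \right)} = 42 \left(- \frac{1}{32}\right) - 7 = - \frac{21}{16} + \left(5 - 36 + 24\right) = - \frac{21}{16} - 7 = - \frac{133}{16}$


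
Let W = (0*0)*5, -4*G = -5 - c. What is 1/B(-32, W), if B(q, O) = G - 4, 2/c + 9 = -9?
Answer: -9/25 ≈ -0.36000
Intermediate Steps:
c = -1/9 (c = 2/(-9 - 9) = 2/(-18) = 2*(-1/18) = -1/9 ≈ -0.11111)
G = 11/9 (G = -(-5 - 1*(-1/9))/4 = -(-5 + 1/9)/4 = -1/4*(-44/9) = 11/9 ≈ 1.2222)
W = 0 (W = 0*5 = 0)
B(q, O) = -25/9 (B(q, O) = 11/9 - 4 = -25/9)
1/B(-32, W) = 1/(-25/9) = -9/25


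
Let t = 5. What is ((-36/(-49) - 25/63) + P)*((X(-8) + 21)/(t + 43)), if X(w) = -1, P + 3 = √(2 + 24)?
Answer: -2935/2646 + 5*√26/12 ≈ 1.0154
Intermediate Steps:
P = -3 + √26 (P = -3 + √(2 + 24) = -3 + √26 ≈ 2.0990)
((-36/(-49) - 25/63) + P)*((X(-8) + 21)/(t + 43)) = ((-36/(-49) - 25/63) + (-3 + √26))*((-1 + 21)/(5 + 43)) = ((-36*(-1/49) - 25*1/63) + (-3 + √26))*(20/48) = ((36/49 - 25/63) + (-3 + √26))*(20*(1/48)) = (149/441 + (-3 + √26))*(5/12) = (-1174/441 + √26)*(5/12) = -2935/2646 + 5*√26/12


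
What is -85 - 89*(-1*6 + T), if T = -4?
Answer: 805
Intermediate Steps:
-85 - 89*(-1*6 + T) = -85 - 89*(-1*6 - 4) = -85 - 89*(-6 - 4) = -85 - 89*(-10) = -85 + 890 = 805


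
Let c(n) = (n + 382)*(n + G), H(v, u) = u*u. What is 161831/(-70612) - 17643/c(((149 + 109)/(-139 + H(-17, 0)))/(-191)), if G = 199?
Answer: -2387464164434459105/945939914676708952 ≈ -2.5239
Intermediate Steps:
H(v, u) = u²
c(n) = (199 + n)*(382 + n) (c(n) = (n + 382)*(n + 199) = (382 + n)*(199 + n) = (199 + n)*(382 + n))
161831/(-70612) - 17643/c(((149 + 109)/(-139 + H(-17, 0)))/(-191)) = 161831/(-70612) - 17643/(76018 + (((149 + 109)/(-139 + 0²))/(-191))² + 581*(((149 + 109)/(-139 + 0²))/(-191))) = 161831*(-1/70612) - 17643/(76018 + ((258/(-139 + 0))*(-1/191))² + 581*((258/(-139 + 0))*(-1/191))) = -161831/70612 - 17643/(76018 + ((258/(-139))*(-1/191))² + 581*((258/(-139))*(-1/191))) = -161831/70612 - 17643/(76018 + ((258*(-1/139))*(-1/191))² + 581*((258*(-1/139))*(-1/191))) = -161831/70612 - 17643/(76018 + (-258/139*(-1/191))² + 581*(-258/139*(-1/191))) = -161831/70612 - 17643/(76018 + (258/26549)² + 581*(258/26549)) = -161831/70612 - 17643/(76018 + 66564/704849401 + 149898/26549) = -161831/70612 - 17643/53585221473784/704849401 = -161831/70612 - 17643*704849401/53585221473784 = -161831/70612 - 12435657981843/53585221473784 = -2387464164434459105/945939914676708952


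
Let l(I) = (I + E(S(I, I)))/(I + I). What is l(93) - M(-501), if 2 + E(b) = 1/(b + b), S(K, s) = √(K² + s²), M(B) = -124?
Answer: 23155/186 + √2/69192 ≈ 124.49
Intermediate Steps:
E(b) = -2 + 1/(2*b) (E(b) = -2 + 1/(b + b) = -2 + 1/(2*b))
l(I) = (-2 + I + √2/(4*√(I²)))/(2*I) (l(I) = (I + (-2 + 1/(2*(√(I² + I²)))))/(I + I) = (I + (-2 + 1/(2*(√(2*I²)))))/((2*I)) = (I + (-2 + 1/(2*((√2*√(I²))))))*(1/(2*I)) = (I + (-2 + (√2/(2*√(I²)))/2))*(1/(2*I)) = (I + (-2 + √2/(4*√(I²))))*(1/(2*I)) = (-2 + I + √2/(4*√(I²)))*(1/(2*I)) = (-2 + I + √2/(4*√(I²)))/(2*I))
l(93) - M(-501) = (½ - 1/93 + (⅛)*√2/(93*√(93²))) - 1*(-124) = (½ - 1*1/93 + (⅛)*√2*(1/93)/√8649) + 124 = (½ - 1/93 + (⅛)*√2*(1/93)*(1/93)) + 124 = (½ - 1/93 + √2/69192) + 124 = (91/186 + √2/69192) + 124 = 23155/186 + √2/69192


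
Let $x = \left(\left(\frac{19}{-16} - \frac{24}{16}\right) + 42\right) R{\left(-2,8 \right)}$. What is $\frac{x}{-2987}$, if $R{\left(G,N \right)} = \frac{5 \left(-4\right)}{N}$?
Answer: $\frac{3145}{95584} \approx 0.032903$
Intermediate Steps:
$R{\left(G,N \right)} = - \frac{20}{N}$
$x = - \frac{3145}{32}$ ($x = \left(\left(\frac{19}{-16} - \frac{24}{16}\right) + 42\right) \left(- \frac{20}{8}\right) = \left(\left(19 \left(- \frac{1}{16}\right) - \frac{3}{2}\right) + 42\right) \left(\left(-20\right) \frac{1}{8}\right) = \left(\left(- \frac{19}{16} - \frac{3}{2}\right) + 42\right) \left(- \frac{5}{2}\right) = \left(- \frac{43}{16} + 42\right) \left(- \frac{5}{2}\right) = \frac{629}{16} \left(- \frac{5}{2}\right) = - \frac{3145}{32} \approx -98.281$)
$\frac{x}{-2987} = - \frac{3145}{32 \left(-2987\right)} = \left(- \frac{3145}{32}\right) \left(- \frac{1}{2987}\right) = \frac{3145}{95584}$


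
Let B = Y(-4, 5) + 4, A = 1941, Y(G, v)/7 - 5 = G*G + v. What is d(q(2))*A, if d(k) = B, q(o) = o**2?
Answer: 361026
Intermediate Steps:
Y(G, v) = 35 + 7*v + 7*G**2 (Y(G, v) = 35 + 7*(G*G + v) = 35 + 7*(G**2 + v) = 35 + 7*(v + G**2) = 35 + (7*v + 7*G**2) = 35 + 7*v + 7*G**2)
B = 186 (B = (35 + 7*5 + 7*(-4)**2) + 4 = (35 + 35 + 7*16) + 4 = (35 + 35 + 112) + 4 = 182 + 4 = 186)
d(k) = 186
d(q(2))*A = 186*1941 = 361026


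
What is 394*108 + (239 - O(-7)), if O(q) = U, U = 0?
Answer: 42791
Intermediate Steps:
O(q) = 0
394*108 + (239 - O(-7)) = 394*108 + (239 - 1*0) = 42552 + (239 + 0) = 42552 + 239 = 42791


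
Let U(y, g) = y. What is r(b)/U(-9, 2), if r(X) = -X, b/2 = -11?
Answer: -22/9 ≈ -2.4444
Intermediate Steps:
b = -22 (b = 2*(-11) = -22)
r(b)/U(-9, 2) = (-1*(-22))/(-9) = -1/9*22 = -22/9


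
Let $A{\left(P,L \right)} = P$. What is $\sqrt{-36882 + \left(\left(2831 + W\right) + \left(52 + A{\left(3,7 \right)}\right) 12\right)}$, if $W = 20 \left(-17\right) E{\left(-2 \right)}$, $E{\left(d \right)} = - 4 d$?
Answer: $i \sqrt{36111} \approx 190.03 i$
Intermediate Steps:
$W = -2720$ ($W = 20 \left(-17\right) \left(\left(-4\right) \left(-2\right)\right) = \left(-340\right) 8 = -2720$)
$\sqrt{-36882 + \left(\left(2831 + W\right) + \left(52 + A{\left(3,7 \right)}\right) 12\right)} = \sqrt{-36882 + \left(\left(2831 - 2720\right) + \left(52 + 3\right) 12\right)} = \sqrt{-36882 + \left(111 + 55 \cdot 12\right)} = \sqrt{-36882 + \left(111 + 660\right)} = \sqrt{-36882 + 771} = \sqrt{-36111} = i \sqrt{36111}$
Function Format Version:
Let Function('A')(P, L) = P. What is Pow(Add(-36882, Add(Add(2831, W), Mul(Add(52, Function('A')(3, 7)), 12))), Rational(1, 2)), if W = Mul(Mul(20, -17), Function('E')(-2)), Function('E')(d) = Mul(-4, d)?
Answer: Mul(I, Pow(36111, Rational(1, 2))) ≈ Mul(190.03, I)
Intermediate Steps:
W = -2720 (W = Mul(Mul(20, -17), Mul(-4, -2)) = Mul(-340, 8) = -2720)
Pow(Add(-36882, Add(Add(2831, W), Mul(Add(52, Function('A')(3, 7)), 12))), Rational(1, 2)) = Pow(Add(-36882, Add(Add(2831, -2720), Mul(Add(52, 3), 12))), Rational(1, 2)) = Pow(Add(-36882, Add(111, Mul(55, 12))), Rational(1, 2)) = Pow(Add(-36882, Add(111, 660)), Rational(1, 2)) = Pow(Add(-36882, 771), Rational(1, 2)) = Pow(-36111, Rational(1, 2)) = Mul(I, Pow(36111, Rational(1, 2)))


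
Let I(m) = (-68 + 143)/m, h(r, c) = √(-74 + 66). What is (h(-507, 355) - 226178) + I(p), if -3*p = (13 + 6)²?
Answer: -81650483/361 + 2*I*√2 ≈ -2.2618e+5 + 2.8284*I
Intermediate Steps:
h(r, c) = 2*I*√2 (h(r, c) = √(-8) = 2*I*√2)
p = -361/3 (p = -(13 + 6)²/3 = -⅓*19² = -⅓*361 = -361/3 ≈ -120.33)
I(m) = 75/m
(h(-507, 355) - 226178) + I(p) = (2*I*√2 - 226178) + 75/(-361/3) = (-226178 + 2*I*√2) + 75*(-3/361) = (-226178 + 2*I*√2) - 225/361 = -81650483/361 + 2*I*√2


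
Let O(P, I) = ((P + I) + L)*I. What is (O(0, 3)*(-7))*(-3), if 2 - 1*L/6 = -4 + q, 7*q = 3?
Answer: 2295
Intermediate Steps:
q = 3/7 (q = (⅐)*3 = 3/7 ≈ 0.42857)
L = 234/7 (L = 12 - 6*(-4 + 3/7) = 12 - 6*(-25/7) = 12 + 150/7 = 234/7 ≈ 33.429)
O(P, I) = I*(234/7 + I + P) (O(P, I) = ((P + I) + 234/7)*I = ((I + P) + 234/7)*I = (234/7 + I + P)*I = I*(234/7 + I + P))
(O(0, 3)*(-7))*(-3) = (((⅐)*3*(234 + 7*3 + 7*0))*(-7))*(-3) = (((⅐)*3*(234 + 21 + 0))*(-7))*(-3) = (((⅐)*3*255)*(-7))*(-3) = ((765/7)*(-7))*(-3) = -765*(-3) = 2295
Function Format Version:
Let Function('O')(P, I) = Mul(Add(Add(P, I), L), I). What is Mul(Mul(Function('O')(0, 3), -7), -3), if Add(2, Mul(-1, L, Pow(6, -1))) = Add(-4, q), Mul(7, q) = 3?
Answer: 2295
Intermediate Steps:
q = Rational(3, 7) (q = Mul(Rational(1, 7), 3) = Rational(3, 7) ≈ 0.42857)
L = Rational(234, 7) (L = Add(12, Mul(-6, Add(-4, Rational(3, 7)))) = Add(12, Mul(-6, Rational(-25, 7))) = Add(12, Rational(150, 7)) = Rational(234, 7) ≈ 33.429)
Function('O')(P, I) = Mul(I, Add(Rational(234, 7), I, P)) (Function('O')(P, I) = Mul(Add(Add(P, I), Rational(234, 7)), I) = Mul(Add(Add(I, P), Rational(234, 7)), I) = Mul(Add(Rational(234, 7), I, P), I) = Mul(I, Add(Rational(234, 7), I, P)))
Mul(Mul(Function('O')(0, 3), -7), -3) = Mul(Mul(Mul(Rational(1, 7), 3, Add(234, Mul(7, 3), Mul(7, 0))), -7), -3) = Mul(Mul(Mul(Rational(1, 7), 3, Add(234, 21, 0)), -7), -3) = Mul(Mul(Mul(Rational(1, 7), 3, 255), -7), -3) = Mul(Mul(Rational(765, 7), -7), -3) = Mul(-765, -3) = 2295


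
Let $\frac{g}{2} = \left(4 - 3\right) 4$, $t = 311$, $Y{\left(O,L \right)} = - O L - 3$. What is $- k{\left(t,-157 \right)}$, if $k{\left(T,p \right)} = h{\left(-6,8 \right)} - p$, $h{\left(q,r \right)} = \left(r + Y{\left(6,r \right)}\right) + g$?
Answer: $-122$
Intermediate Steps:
$Y{\left(O,L \right)} = -3 - L O$ ($Y{\left(O,L \right)} = - L O - 3 = -3 - L O$)
$g = 8$ ($g = 2 \left(4 - 3\right) 4 = 2 \cdot 1 \cdot 4 = 2 \cdot 4 = 8$)
$h{\left(q,r \right)} = 5 - 5 r$ ($h{\left(q,r \right)} = \left(r - \left(3 + r 6\right)\right) + 8 = \left(r - \left(3 + 6 r\right)\right) + 8 = \left(-3 - 5 r\right) + 8 = 5 - 5 r$)
$k{\left(T,p \right)} = -35 - p$ ($k{\left(T,p \right)} = \left(5 - 40\right) - p = -35 - p$)
$- k{\left(t,-157 \right)} = - (-35 - -157) = - (-35 + 157) = \left(-1\right) 122 = -122$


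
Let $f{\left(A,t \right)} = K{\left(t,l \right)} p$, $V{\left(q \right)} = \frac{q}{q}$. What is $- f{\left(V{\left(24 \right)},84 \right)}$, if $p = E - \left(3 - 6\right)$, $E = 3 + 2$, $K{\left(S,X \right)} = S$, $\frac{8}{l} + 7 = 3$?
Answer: $-672$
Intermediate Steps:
$l = -2$ ($l = \frac{8}{-7 + 3} = \frac{8}{-4} = 8 \left(- \frac{1}{4}\right) = -2$)
$V{\left(q \right)} = 1$
$E = 5$
$p = 8$ ($p = 5 - \left(3 - 6\right) = 5 - -3 = 5 + 3 = 8$)
$f{\left(A,t \right)} = 8 t$ ($f{\left(A,t \right)} = t 8 = 8 t$)
$- f{\left(V{\left(24 \right)},84 \right)} = - 8 \cdot 84 = \left(-1\right) 672 = -672$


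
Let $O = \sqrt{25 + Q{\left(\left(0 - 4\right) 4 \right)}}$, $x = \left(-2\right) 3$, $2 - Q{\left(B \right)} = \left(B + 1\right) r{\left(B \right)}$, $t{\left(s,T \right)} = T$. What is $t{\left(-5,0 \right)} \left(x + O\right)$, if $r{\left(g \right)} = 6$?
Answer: $0$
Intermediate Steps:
$Q{\left(B \right)} = -4 - 6 B$ ($Q{\left(B \right)} = 2 - \left(B + 1\right) 6 = 2 - \left(1 + B\right) 6 = 2 - \left(6 + 6 B\right) = -4 - 6 B$)
$x = -6$
$O = 3 \sqrt{13}$ ($O = \sqrt{25 - \left(4 + 6 \left(0 - 4\right) 4\right)} = \sqrt{25 - \left(4 + 6 \left(\left(-4\right) 4\right)\right)} = \sqrt{25 - -92} = \sqrt{25 + \left(-4 + 96\right)} = \sqrt{25 + 92} = \sqrt{117} = 3 \sqrt{13} \approx 10.817$)
$t{\left(-5,0 \right)} \left(x + O\right) = 0 \left(-6 + 3 \sqrt{13}\right) = 0$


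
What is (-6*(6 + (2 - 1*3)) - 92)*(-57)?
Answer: 6954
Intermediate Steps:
(-6*(6 + (2 - 1*3)) - 92)*(-57) = (-6*(6 + (2 - 3)) - 92)*(-57) = (-6*(6 - 1) - 92)*(-57) = (-6*5 - 92)*(-57) = (-30 - 92)*(-57) = -122*(-57) = 6954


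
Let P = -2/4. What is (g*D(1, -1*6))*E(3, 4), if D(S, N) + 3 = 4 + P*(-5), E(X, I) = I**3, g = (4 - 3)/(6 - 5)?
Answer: 224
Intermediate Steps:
g = 1 (g = 1/1 = 1*1 = 1)
P = -1/2 (P = -2*1/4 = -1/2 ≈ -0.50000)
D(S, N) = 7/2 (D(S, N) = -3 + (4 - 1/2*(-5)) = -3 + (4 + 5/2) = -3 + 13/2 = 7/2)
(g*D(1, -1*6))*E(3, 4) = (1*(7/2))*4**3 = (7/2)*64 = 224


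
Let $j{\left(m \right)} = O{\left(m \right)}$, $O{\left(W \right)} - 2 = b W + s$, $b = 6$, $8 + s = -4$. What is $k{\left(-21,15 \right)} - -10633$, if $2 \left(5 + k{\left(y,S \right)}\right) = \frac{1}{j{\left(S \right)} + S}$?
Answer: $\frac{2019321}{190} \approx 10628.0$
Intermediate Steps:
$s = -12$ ($s = -8 - 4 = -12$)
$O{\left(W \right)} = -10 + 6 W$ ($O{\left(W \right)} = 2 + \left(6 W - 12\right) = 2 + \left(-12 + 6 W\right) = -10 + 6 W$)
$j{\left(m \right)} = -10 + 6 m$
$k{\left(y,S \right)} = -5 + \frac{1}{2 \left(-10 + 7 S\right)}$ ($k{\left(y,S \right)} = -5 + \frac{1}{2 \left(\left(-10 + 6 S\right) + S\right)} = -5 + \frac{1}{2 \left(-10 + 7 S\right)}$)
$k{\left(-21,15 \right)} - -10633 = \frac{101 - 1050}{2 \left(-10 + 7 \cdot 15\right)} - -10633 = \frac{101 - 1050}{2 \left(-10 + 105\right)} + 10633 = \frac{1}{2} \cdot \frac{1}{95} \left(-949\right) + 10633 = - \frac{949}{190} + 10633 = \frac{2019321}{190}$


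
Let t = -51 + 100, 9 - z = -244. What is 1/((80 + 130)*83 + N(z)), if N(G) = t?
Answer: 1/17479 ≈ 5.7211e-5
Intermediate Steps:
z = 253 (z = 9 - 1*(-244) = 9 + 244 = 253)
t = 49
N(G) = 49
1/((80 + 130)*83 + N(z)) = 1/((80 + 130)*83 + 49) = 1/(210*83 + 49) = 1/(17430 + 49) = 1/17479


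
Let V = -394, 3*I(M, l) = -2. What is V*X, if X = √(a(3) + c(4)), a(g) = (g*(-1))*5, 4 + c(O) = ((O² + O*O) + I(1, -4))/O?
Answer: -197*I*√402/3 ≈ -1316.6*I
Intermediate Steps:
I(M, l) = -⅔ (I(M, l) = (⅓)*(-2) = -⅔)
c(O) = -4 + (-⅔ + 2*O²)/O (c(O) = -4 + ((O² + O*O) - ⅔)/O = -4 + ((O² + O²) - ⅔)/O = -4 + (2*O² - ⅔)/O = -4 + (-⅔ + 2*O²)/O)
a(g) = -5*g (a(g) = -g*5 = -5*g)
X = I*√402/6 (X = √(-5*3 + (-4 + 2*4 - ⅔/4)) = √(-15 + (-4 + 8 - ⅔*¼)) = √(-15 + (-4 + 8 - ⅙)) = √(-15 + 23/6) = √(-67/6) = I*√402/6 ≈ 3.3417*I)
V*X = -197*I*√402/3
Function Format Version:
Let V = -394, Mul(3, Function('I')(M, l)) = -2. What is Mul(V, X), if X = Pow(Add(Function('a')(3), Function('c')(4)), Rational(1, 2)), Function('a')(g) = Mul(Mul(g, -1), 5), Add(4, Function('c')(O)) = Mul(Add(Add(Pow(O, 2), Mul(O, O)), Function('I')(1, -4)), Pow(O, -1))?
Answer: Mul(Rational(-197, 3), I, Pow(402, Rational(1, 2))) ≈ Mul(-1316.6, I)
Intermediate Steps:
Function('I')(M, l) = Rational(-2, 3) (Function('I')(M, l) = Mul(Rational(1, 3), -2) = Rational(-2, 3))
Function('c')(O) = Add(-4, Mul(Pow(O, -1), Add(Rational(-2, 3), Mul(2, Pow(O, 2))))) (Function('c')(O) = Add(-4, Mul(Add(Add(Pow(O, 2), Mul(O, O)), Rational(-2, 3)), Pow(O, -1))) = Add(-4, Mul(Add(Add(Pow(O, 2), Pow(O, 2)), Rational(-2, 3)), Pow(O, -1))) = Add(-4, Mul(Add(Mul(2, Pow(O, 2)), Rational(-2, 3)), Pow(O, -1))) = Add(-4, Mul(Add(Rational(-2, 3), Mul(2, Pow(O, 2))), Pow(O, -1))) = Add(-4, Mul(Pow(O, -1), Add(Rational(-2, 3), Mul(2, Pow(O, 2))))))
Function('a')(g) = Mul(-5, g) (Function('a')(g) = Mul(Mul(-1, g), 5) = Mul(-5, g))
X = Mul(Rational(1, 6), I, Pow(402, Rational(1, 2))) (X = Pow(Add(Mul(-5, 3), Add(-4, Mul(2, 4), Mul(Rational(-2, 3), Pow(4, -1)))), Rational(1, 2)) = Pow(Add(-15, Add(-4, 8, Mul(Rational(-2, 3), Rational(1, 4)))), Rational(1, 2)) = Pow(Add(-15, Add(-4, 8, Rational(-1, 6))), Rational(1, 2)) = Pow(Add(-15, Rational(23, 6)), Rational(1, 2)) = Pow(Rational(-67, 6), Rational(1, 2)) = Mul(Rational(1, 6), I, Pow(402, Rational(1, 2))) ≈ Mul(3.3417, I))
Mul(V, X) = Mul(-394, Mul(Rational(1, 6), I, Pow(402, Rational(1, 2)))) = Mul(Rational(-197, 3), I, Pow(402, Rational(1, 2)))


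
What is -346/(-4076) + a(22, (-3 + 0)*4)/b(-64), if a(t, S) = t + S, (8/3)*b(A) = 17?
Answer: 171863/103938 ≈ 1.6535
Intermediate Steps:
b(A) = 51/8 (b(A) = (3/8)*17 = 51/8)
a(t, S) = S + t
-346/(-4076) + a(22, (-3 + 0)*4)/b(-64) = -346/(-4076) + ((-3 + 0)*4 + 22)/(51/8) = -346*(-1/4076) + (-3*4 + 22)*(8/51) = 173/2038 + (-12 + 22)*(8/51) = 173/2038 + 10*(8/51) = 173/2038 + 80/51 = 171863/103938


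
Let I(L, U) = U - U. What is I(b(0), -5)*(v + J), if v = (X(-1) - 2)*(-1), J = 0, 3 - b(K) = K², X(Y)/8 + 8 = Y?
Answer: 0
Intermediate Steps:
X(Y) = -64 + 8*Y
b(K) = 3 - K²
I(L, U) = 0
v = 74 (v = ((-64 + 8*(-1)) - 2)*(-1) = ((-64 - 8) - 2)*(-1) = (-72 - 2)*(-1) = -74*(-1) = 74)
I(b(0), -5)*(v + J) = 0*(74 + 0) = 0*74 = 0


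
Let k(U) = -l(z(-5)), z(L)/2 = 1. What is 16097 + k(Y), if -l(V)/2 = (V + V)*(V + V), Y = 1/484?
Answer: 16129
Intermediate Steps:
Y = 1/484 ≈ 0.0020661
z(L) = 2 (z(L) = 2*1 = 2)
l(V) = -8*V**2 (l(V) = -2*(V + V)*(V + V) = -2*2*V*2*V = -8*V**2)
k(U) = 32 (k(U) = -(-8)*2**2 = -(-8)*4 = -1*(-32) = 32)
16097 + k(Y) = 16097 + 32 = 16129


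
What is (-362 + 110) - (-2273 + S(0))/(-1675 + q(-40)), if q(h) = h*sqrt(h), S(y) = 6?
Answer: (-20160*sqrt(10) + 424367*I)/(5*(-335*I + 16*sqrt(10))) ≈ -253.32 + 0.19986*I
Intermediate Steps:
q(h) = h**(3/2)
(-362 + 110) - (-2273 + S(0))/(-1675 + q(-40)) = (-362 + 110) - (-2273 + 6)/(-1675 + (-40)**(3/2)) = -252 - (-2267)/(-1675 - 80*I*sqrt(10)) = -252 + 2267/(-1675 - 80*I*sqrt(10))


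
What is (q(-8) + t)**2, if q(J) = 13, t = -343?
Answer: 108900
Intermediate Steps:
(q(-8) + t)**2 = (13 - 343)**2 = (-330)**2 = 108900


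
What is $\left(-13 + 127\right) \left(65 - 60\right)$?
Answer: $570$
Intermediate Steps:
$\left(-13 + 127\right) \left(65 - 60\right) = 114 \left(65 - 60\right) = 114 \cdot 5 = 570$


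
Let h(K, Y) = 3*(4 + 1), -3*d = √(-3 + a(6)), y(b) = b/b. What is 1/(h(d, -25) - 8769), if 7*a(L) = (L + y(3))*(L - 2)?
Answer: -1/8754 ≈ -0.00011423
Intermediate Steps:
y(b) = 1
a(L) = (1 + L)*(-2 + L)/7 (a(L) = ((L + 1)*(L - 2))/7 = ((1 + L)*(-2 + L))/7 = (1 + L)*(-2 + L)/7)
d = -⅓ (d = -√(-3 + (-2/7 - ⅐*6 + (⅐)*6²))/3 = -√(-3 + (-2/7 - 6/7 + (⅐)*36))/3 = -√(-3 + (-2/7 - 6/7 + 36/7))/3 = -√(-3 + 4)/3 = -√1/3 = -⅓*1 = -⅓ ≈ -0.33333)
h(K, Y) = 15 (h(K, Y) = 3*5 = 15)
1/(h(d, -25) - 8769) = 1/(15 - 8769) = 1/(-8754) = -1/8754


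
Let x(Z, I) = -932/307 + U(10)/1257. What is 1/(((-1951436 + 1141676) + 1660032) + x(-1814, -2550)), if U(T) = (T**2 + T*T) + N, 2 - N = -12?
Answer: 385899/328118008702 ≈ 1.1761e-6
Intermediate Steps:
N = 14 (N = 2 - 1*(-12) = 2 + 12 = 14)
U(T) = 14 + 2*T**2 (U(T) = (T**2 + T*T) + 14 = (T**2 + T**2) + 14 = 2*T**2 + 14 = 14 + 2*T**2)
x(Z, I) = -1105826/385899 (x(Z, I) = -932/307 + (14 + 2*10**2)/1257 = -932*1/307 + (14 + 2*100)*(1/1257) = -932/307 + (14 + 200)*(1/1257) = -932/307 + 214*(1/1257) = -932/307 + 214/1257 = -1105826/385899)
1/(((-1951436 + 1141676) + 1660032) + x(-1814, -2550)) = 1/(((-1951436 + 1141676) + 1660032) - 1105826/385899) = 1/((-809760 + 1660032) - 1105826/385899) = 1/(850272 - 1105826/385899) = 1/(328118008702/385899) = 385899/328118008702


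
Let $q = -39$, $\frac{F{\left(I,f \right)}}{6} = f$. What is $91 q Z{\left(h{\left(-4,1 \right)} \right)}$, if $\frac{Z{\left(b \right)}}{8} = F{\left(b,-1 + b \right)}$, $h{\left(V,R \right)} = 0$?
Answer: $170352$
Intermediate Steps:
$F{\left(I,f \right)} = 6 f$
$Z{\left(b \right)} = -48 + 48 b$ ($Z{\left(b \right)} = 8 \cdot 6 \left(-1 + b\right) = 8 \left(-6 + 6 b\right) = -48 + 48 b$)
$91 q Z{\left(h{\left(-4,1 \right)} \right)} = 91 \left(-39\right) \left(-48 + 48 \cdot 0\right) = - 3549 \left(-48 + 0\right) = \left(-3549\right) \left(-48\right) = 170352$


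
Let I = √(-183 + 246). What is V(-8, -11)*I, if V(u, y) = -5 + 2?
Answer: -9*√7 ≈ -23.812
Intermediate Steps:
V(u, y) = -3
I = 3*√7 (I = √63 = 3*√7 ≈ 7.9373)
V(-8, -11)*I = -9*√7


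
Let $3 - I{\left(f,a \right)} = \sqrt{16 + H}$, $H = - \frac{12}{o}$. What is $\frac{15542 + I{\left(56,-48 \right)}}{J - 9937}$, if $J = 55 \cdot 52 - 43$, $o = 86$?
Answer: $- \frac{3109}{1424} + \frac{\sqrt{29326}}{306160} \approx -2.1827$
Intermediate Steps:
$H = - \frac{6}{43}$ ($H = - \frac{12}{86} = \left(-12\right) \frac{1}{86} = - \frac{6}{43} \approx -0.13953$)
$I{\left(f,a \right)} = 3 - \frac{\sqrt{29326}}{43}$ ($I{\left(f,a \right)} = 3 - \sqrt{16 - \frac{6}{43}} = 3 - \sqrt{\frac{682}{43}} = 3 - \frac{\sqrt{29326}}{43}$)
$J = 2817$ ($J = 2860 - 43 = 2817$)
$\frac{15542 + I{\left(56,-48 \right)}}{J - 9937} = \frac{15542 + \left(3 - \frac{\sqrt{29326}}{43}\right)}{2817 - 9937} = \frac{15545 - \frac{\sqrt{29326}}{43}}{-7120} = \left(15545 - \frac{\sqrt{29326}}{43}\right) \left(- \frac{1}{7120}\right) = - \frac{3109}{1424} + \frac{\sqrt{29326}}{306160}$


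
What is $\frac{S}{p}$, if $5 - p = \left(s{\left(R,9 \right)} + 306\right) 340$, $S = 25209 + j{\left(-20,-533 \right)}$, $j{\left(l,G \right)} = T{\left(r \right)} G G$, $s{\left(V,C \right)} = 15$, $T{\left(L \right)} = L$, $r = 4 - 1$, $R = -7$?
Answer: $- \frac{877476}{109135} \approx -8.0403$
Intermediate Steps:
$r = 3$
$j{\left(l,G \right)} = 3 G^{2}$ ($j{\left(l,G \right)} = 3 G G = 3 G^{2}$)
$S = 877476$ ($S = 25209 + 3 \left(-533\right)^{2} = 25209 + 3 \cdot 284089 = 25209 + 852267 = 877476$)
$p = -109135$ ($p = 5 - \left(15 + 306\right) 340 = 5 - 321 \cdot 340 = 5 - 109140 = -109135$)
$\frac{S}{p} = \frac{877476}{-109135} = 877476 \left(- \frac{1}{109135}\right) = - \frac{877476}{109135}$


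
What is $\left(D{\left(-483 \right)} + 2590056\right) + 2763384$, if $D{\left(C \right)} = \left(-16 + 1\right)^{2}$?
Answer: $5353665$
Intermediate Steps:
$D{\left(C \right)} = 225$ ($D{\left(C \right)} = \left(-15\right)^{2} = 225$)
$\left(D{\left(-483 \right)} + 2590056\right) + 2763384 = \left(225 + 2590056\right) + 2763384 = 2590281 + 2763384 = 5353665$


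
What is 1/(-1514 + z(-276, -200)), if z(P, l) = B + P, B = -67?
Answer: -1/1857 ≈ -0.00053850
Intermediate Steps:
z(P, l) = -67 + P
1/(-1514 + z(-276, -200)) = 1/(-1514 + (-67 - 276)) = 1/(-1514 - 343) = 1/(-1857) = -1/1857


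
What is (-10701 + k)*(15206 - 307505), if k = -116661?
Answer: 37227785238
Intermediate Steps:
(-10701 + k)*(15206 - 307505) = (-10701 - 116661)*(15206 - 307505) = -127362*(-292299) = 37227785238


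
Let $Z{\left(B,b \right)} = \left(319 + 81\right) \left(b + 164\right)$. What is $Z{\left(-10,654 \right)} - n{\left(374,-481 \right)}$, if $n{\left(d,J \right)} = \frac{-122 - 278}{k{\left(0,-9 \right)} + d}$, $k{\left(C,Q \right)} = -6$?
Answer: $\frac{7525625}{23} \approx 3.272 \cdot 10^{5}$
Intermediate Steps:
$n{\left(d,J \right)} = - \frac{400}{-6 + d}$ ($n{\left(d,J \right)} = \frac{-122 - 278}{-6 + d} = - \frac{400}{-6 + d}$)
$Z{\left(B,b \right)} = 65600 + 400 b$ ($Z{\left(B,b \right)} = 400 \left(164 + b\right) = 65600 + 400 b$)
$Z{\left(-10,654 \right)} - n{\left(374,-481 \right)} = \left(65600 + 400 \cdot 654\right) - - \frac{400}{-6 + 374} = \left(65600 + 261600\right) - - \frac{400}{368} = 327200 - \left(-400\right) \frac{1}{368} = 327200 - - \frac{25}{23} = 327200 + \frac{25}{23} = \frac{7525625}{23}$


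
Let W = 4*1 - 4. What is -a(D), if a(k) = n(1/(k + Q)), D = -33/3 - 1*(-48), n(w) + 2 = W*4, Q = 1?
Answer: 2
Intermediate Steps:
W = 0 (W = 4 - 4 = 0)
n(w) = -2 (n(w) = -2 + 0*4 = -2 + 0 = -2)
D = 37 (D = -33*⅓ + 48 = -11 + 48 = 37)
a(k) = -2
-a(D) = -1*(-2) = 2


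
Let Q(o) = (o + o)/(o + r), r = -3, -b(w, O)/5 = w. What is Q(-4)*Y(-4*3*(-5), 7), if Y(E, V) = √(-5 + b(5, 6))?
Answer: 8*I*√30/7 ≈ 6.2597*I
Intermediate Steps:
b(w, O) = -5*w
Y(E, V) = I*√30 (Y(E, V) = √(-5 - 5*5) = √(-5 - 25) = √(-30) = I*√30)
Q(o) = 2*o/(-3 + o) (Q(o) = (o + o)/(o - 3) = (2*o)/(-3 + o) = 2*o/(-3 + o))
Q(-4)*Y(-4*3*(-5), 7) = (2*(-4)/(-3 - 4))*(I*√30) = (2*(-4)/(-7))*(I*√30) = (2*(-4)*(-⅐))*(I*√30) = 8*(I*√30)/7 = 8*I*√30/7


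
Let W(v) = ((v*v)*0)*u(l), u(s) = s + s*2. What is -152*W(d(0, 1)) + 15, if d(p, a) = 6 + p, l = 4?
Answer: 15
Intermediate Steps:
u(s) = 3*s (u(s) = s + 2*s = 3*s)
W(v) = 0 (W(v) = ((v*v)*0)*(3*4) = (v**2*0)*12 = 0*12 = 0)
-152*W(d(0, 1)) + 15 = -152*0 + 15 = 0 + 15 = 15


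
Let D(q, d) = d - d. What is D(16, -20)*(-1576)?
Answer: 0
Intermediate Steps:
D(q, d) = 0
D(16, -20)*(-1576) = 0*(-1576) = 0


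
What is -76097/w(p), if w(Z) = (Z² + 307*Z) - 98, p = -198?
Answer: 76097/21680 ≈ 3.5100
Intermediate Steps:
w(Z) = -98 + Z² + 307*Z
-76097/w(p) = -76097/(-98 + (-198)² + 307*(-198)) = -76097/(-98 + 39204 - 60786) = -76097/(-21680) = -76097*(-1/21680) = 76097/21680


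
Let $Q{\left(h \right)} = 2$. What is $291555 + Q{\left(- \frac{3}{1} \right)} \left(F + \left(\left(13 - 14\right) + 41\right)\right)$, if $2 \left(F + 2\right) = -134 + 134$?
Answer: $291631$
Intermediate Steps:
$F = -2$ ($F = -2 + \frac{-134 + 134}{2} = -2 + \frac{1}{2} \cdot 0 = -2 + 0 = -2$)
$291555 + Q{\left(- \frac{3}{1} \right)} \left(F + \left(\left(13 - 14\right) + 41\right)\right) = 291555 + 2 \left(-2 + \left(\left(13 - 14\right) + 41\right)\right) = 291555 + 2 \left(-2 + \left(-1 + 41\right)\right) = 291555 + 2 \left(-2 + 40\right) = 291555 + 2 \cdot 38 = 291555 + 76 = 291631$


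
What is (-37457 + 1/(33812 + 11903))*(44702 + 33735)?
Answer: -134311342343498/45715 ≈ -2.9380e+9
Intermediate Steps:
(-37457 + 1/(33812 + 11903))*(44702 + 33735) = (-37457 + 1/45715)*78437 = -1712346754/45715*78437 = -134311342343498/45715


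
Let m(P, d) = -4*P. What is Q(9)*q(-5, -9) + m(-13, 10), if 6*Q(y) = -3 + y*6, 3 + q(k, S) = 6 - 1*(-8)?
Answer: 291/2 ≈ 145.50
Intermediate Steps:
q(k, S) = 11 (q(k, S) = -3 + (6 - 1*(-8)) = -3 + (6 + 8) = -3 + 14 = 11)
Q(y) = -½ + y (Q(y) = (-3 + y*6)/6 = (-3 + 6*y)/6 = -½ + y)
Q(9)*q(-5, -9) + m(-13, 10) = (-½ + 9)*11 - 4*(-13) = (17/2)*11 + 52 = 187/2 + 52 = 291/2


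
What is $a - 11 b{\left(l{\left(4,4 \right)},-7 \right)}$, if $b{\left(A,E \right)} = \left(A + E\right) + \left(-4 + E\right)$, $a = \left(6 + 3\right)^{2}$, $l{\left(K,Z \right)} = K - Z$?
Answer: $279$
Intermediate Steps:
$a = 81$ ($a = 9^{2} = 81$)
$b{\left(A,E \right)} = -4 + A + 2 E$
$a - 11 b{\left(l{\left(4,4 \right)},-7 \right)} = 81 - 11 \left(-4 + \left(4 - 4\right) + 2 \left(-7\right)\right) = 81 - 11 \left(-4 + \left(4 - 4\right) - 14\right) = 81 - 11 \left(-4 + 0 - 14\right) = 81 - -198 = 81 + 198 = 279$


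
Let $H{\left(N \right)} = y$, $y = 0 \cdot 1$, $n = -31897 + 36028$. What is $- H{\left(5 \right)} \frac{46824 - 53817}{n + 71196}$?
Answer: $0$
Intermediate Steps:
$n = 4131$
$y = 0$
$H{\left(N \right)} = 0$
$- H{\left(5 \right)} \frac{46824 - 53817}{n + 71196} = - 0 \frac{46824 - 53817}{4131 + 71196} = - 0 \left(- \frac{6993}{75327}\right) = - 0 \left(\left(-6993\right) \frac{1}{75327}\right) = - \frac{0 \left(-333\right)}{3587} = \left(-1\right) 0 = 0$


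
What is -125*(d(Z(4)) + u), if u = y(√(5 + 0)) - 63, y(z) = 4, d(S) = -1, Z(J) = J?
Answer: 7500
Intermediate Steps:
u = -59 (u = 4 - 63 = -59)
-125*(d(Z(4)) + u) = -125*(-1 - 59) = -125*(-60) = 7500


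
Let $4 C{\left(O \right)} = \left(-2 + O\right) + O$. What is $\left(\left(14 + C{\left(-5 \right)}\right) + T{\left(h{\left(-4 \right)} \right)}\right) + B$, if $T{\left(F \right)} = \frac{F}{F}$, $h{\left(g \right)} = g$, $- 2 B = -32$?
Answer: $28$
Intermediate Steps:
$B = 16$ ($B = \left(- \frac{1}{2}\right) \left(-32\right) = 16$)
$C{\left(O \right)} = - \frac{1}{2} + \frac{O}{2}$ ($C{\left(O \right)} = \frac{\left(-2 + O\right) + O}{4} = \frac{-2 + 2 O}{4} = - \frac{1}{2} + \frac{O}{2}$)
$T{\left(F \right)} = 1$
$\left(\left(14 + C{\left(-5 \right)}\right) + T{\left(h{\left(-4 \right)} \right)}\right) + B = \left(\left(14 + \left(- \frac{1}{2} + \frac{1}{2} \left(-5\right)\right)\right) + 1\right) + 16 = \left(\left(14 - 3\right) + 1\right) + 16 = \left(11 + 1\right) + 16 = 12 + 16 = 28$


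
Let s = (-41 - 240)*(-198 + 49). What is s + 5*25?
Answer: 41994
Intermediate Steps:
s = 41869 (s = -281*(-149) = 41869)
s + 5*25 = 41869 + 5*25 = 41869 + 125 = 41994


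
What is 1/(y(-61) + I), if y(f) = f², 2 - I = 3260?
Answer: 1/463 ≈ 0.0021598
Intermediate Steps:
I = -3258 (I = 2 - 1*3260 = 2 - 3260 = -3258)
1/(y(-61) + I) = 1/((-61)² - 3258) = 1/(3721 - 3258) = 1/463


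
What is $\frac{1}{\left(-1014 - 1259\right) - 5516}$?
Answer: $- \frac{1}{7789} \approx -0.00012839$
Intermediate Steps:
$\frac{1}{\left(-1014 - 1259\right) - 5516} = \frac{1}{-2273 - 5516} = \frac{1}{-7789} = - \frac{1}{7789}$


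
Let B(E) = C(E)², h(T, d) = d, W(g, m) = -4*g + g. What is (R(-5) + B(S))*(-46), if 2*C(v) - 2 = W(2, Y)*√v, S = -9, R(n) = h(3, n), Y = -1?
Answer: 3910 + 828*I ≈ 3910.0 + 828.0*I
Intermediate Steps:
W(g, m) = -3*g
R(n) = n
C(v) = 1 - 3*√v (C(v) = 1 + ((-3*2)*√v)/2 = 1 + (-6*√v)/2 = 1 - 3*√v)
B(E) = (1 - 3*√E)²
(R(-5) + B(S))*(-46) = (-5 + (-1 + 3*√(-9))²)*(-46) = (-5 + (-1 + 3*(3*I))²)*(-46) = (-5 + (-1 + 9*I)²)*(-46) = 230 - 46*(-1 + 9*I)²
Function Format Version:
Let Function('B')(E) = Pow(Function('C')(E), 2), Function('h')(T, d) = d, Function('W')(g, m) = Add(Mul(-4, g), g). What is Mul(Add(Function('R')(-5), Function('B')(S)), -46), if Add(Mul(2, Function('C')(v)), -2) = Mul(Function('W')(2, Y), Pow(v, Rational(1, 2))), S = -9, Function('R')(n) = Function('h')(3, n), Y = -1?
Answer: Add(3910, Mul(828, I)) ≈ Add(3910.0, Mul(828.00, I))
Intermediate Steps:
Function('W')(g, m) = Mul(-3, g)
Function('R')(n) = n
Function('C')(v) = Add(1, Mul(-3, Pow(v, Rational(1, 2)))) (Function('C')(v) = Add(1, Mul(Rational(1, 2), Mul(Mul(-3, 2), Pow(v, Rational(1, 2))))) = Add(1, Mul(Rational(1, 2), Mul(-6, Pow(v, Rational(1, 2))))) = Add(1, Mul(-3, Pow(v, Rational(1, 2)))))
Function('B')(E) = Pow(Add(1, Mul(-3, Pow(E, Rational(1, 2)))), 2)
Mul(Add(Function('R')(-5), Function('B')(S)), -46) = Mul(Add(-5, Pow(Add(-1, Mul(3, Pow(-9, Rational(1, 2)))), 2)), -46) = Mul(Add(-5, Pow(Add(-1, Mul(3, Mul(3, I))), 2)), -46) = Mul(Add(-5, Pow(Add(-1, Mul(9, I)), 2)), -46) = Add(230, Mul(-46, Pow(Add(-1, Mul(9, I)), 2)))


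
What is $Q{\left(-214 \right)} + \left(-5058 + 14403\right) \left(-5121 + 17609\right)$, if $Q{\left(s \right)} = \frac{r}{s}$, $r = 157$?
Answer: $\frac{24973876883}{214} \approx 1.167 \cdot 10^{8}$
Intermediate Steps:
$Q{\left(s \right)} = \frac{157}{s}$
$Q{\left(-214 \right)} + \left(-5058 + 14403\right) \left(-5121 + 17609\right) = \frac{157}{-214} + \left(-5058 + 14403\right) \left(-5121 + 17609\right) = 157 \left(- \frac{1}{214}\right) + 9345 \cdot 12488 = - \frac{157}{214} + 116700360 = \frac{24973876883}{214}$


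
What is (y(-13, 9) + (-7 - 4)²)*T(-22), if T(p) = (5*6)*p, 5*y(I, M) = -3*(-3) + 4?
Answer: -81576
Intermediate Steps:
y(I, M) = 13/5 (y(I, M) = (-3*(-3) + 4)/5 = (9 + 4)/5 = (⅕)*13 = 13/5)
T(p) = 30*p
(y(-13, 9) + (-7 - 4)²)*T(-22) = (13/5 + (-7 - 4)²)*(30*(-22)) = (13/5 + (-11)²)*(-660) = (13/5 + 121)*(-660) = (618/5)*(-660) = -81576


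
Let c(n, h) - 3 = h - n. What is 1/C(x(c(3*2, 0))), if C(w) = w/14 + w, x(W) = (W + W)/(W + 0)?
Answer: 7/15 ≈ 0.46667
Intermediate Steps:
c(n, h) = 3 + h - n (c(n, h) = 3 + (h - n) = 3 + h - n)
x(W) = 2 (x(W) = (2*W)/W = 2)
C(w) = 15*w/14 (C(w) = w*(1/14) + w = w/14 + w = 15*w/14)
1/C(x(c(3*2, 0))) = 1/((15/14)*2) = 1/(15/7) = 7/15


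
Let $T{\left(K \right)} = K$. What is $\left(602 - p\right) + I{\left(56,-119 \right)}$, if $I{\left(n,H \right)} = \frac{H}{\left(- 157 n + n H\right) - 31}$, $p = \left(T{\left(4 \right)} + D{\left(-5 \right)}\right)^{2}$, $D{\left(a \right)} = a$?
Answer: $\frac{547518}{911} \approx 601.01$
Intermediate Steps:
$p = 1$ ($p = \left(4 - 5\right)^{2} = \left(-1\right)^{2} = 1$)
$I{\left(n,H \right)} = \frac{H}{-31 - 157 n + H n}$ ($I{\left(n,H \right)} = \frac{H}{\left(- 157 n + H n\right) - 31} = \frac{H}{-31 - 157 n + H n}$)
$\left(602 - p\right) + I{\left(56,-119 \right)} = \left(602 - 1\right) - \frac{119}{-31 - 8792 - 6664} = 601 - \frac{119}{-15487} = 601 - - \frac{7}{911} = 601 + \frac{7}{911} = \frac{547518}{911}$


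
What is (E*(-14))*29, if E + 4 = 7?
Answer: -1218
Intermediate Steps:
E = 3 (E = -4 + 7 = 3)
(E*(-14))*29 = (3*(-14))*29 = -42*29 = -1218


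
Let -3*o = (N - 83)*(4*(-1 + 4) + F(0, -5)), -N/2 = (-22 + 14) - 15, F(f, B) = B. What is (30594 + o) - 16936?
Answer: 41233/3 ≈ 13744.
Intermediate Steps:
N = 46 (N = -2*((-22 + 14) - 15) = -2*(-8 - 15) = -2*(-23) = 46)
o = 259/3 (o = -(46 - 83)*(4*(-1 + 4) - 5)/3 = -(-37)*(4*3 - 5)/3 = -(-37)*(12 - 5)/3 = -(-37)*7/3 = -⅓*(-259) = 259/3 ≈ 86.333)
(30594 + o) - 16936 = (30594 + 259/3) - 16936 = 92041/3 - 16936 = 41233/3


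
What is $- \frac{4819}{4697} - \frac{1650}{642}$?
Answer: $- \frac{29628}{8239} \approx -3.5961$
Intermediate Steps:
$- \frac{4819}{4697} - \frac{1650}{642} = \left(-4819\right) \frac{1}{4697} - \frac{275}{107} = - \frac{79}{77} - \frac{275}{107} = - \frac{29628}{8239}$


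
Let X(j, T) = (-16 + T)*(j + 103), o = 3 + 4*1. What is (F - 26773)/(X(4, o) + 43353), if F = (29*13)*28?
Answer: -16217/42390 ≈ -0.38257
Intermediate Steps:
o = 7 (o = 3 + 4 = 7)
F = 10556 (F = 377*28 = 10556)
X(j, T) = (-16 + T)*(103 + j)
(F - 26773)/(X(4, o) + 43353) = (10556 - 26773)/((-1648 - 16*4 + 103*7 + 7*4) + 43353) = -16217/((-1648 - 64 + 721 + 28) + 43353) = -16217/(-963 + 43353) = -16217/42390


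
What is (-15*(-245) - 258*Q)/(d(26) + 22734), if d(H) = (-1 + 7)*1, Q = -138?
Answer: 13093/7580 ≈ 1.7273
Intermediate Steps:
d(H) = 6 (d(H) = 6*1 = 6)
(-15*(-245) - 258*Q)/(d(26) + 22734) = (-15*(-245) - 258*(-138))/(6 + 22734) = (3675 + 35604)/22740 = 39279*(1/22740) = 13093/7580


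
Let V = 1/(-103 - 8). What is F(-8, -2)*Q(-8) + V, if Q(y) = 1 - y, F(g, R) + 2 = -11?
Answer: -12988/111 ≈ -117.01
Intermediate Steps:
F(g, R) = -13 (F(g, R) = -2 - 11 = -13)
V = -1/111 (V = 1/(-111) = -1/111 ≈ -0.0090090)
F(-8, -2)*Q(-8) + V = -13*(1 - 1*(-8)) - 1/111 = -13*(1 + 8) - 1/111 = -13*9 - 1/111 = -117 - 1/111 = -12988/111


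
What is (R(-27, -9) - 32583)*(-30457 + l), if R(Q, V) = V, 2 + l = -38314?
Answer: 2241449616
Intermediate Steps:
l = -38316 (l = -2 - 38314 = -38316)
(R(-27, -9) - 32583)*(-30457 + l) = (-9 - 32583)*(-30457 - 38316) = -32592*(-68773) = 2241449616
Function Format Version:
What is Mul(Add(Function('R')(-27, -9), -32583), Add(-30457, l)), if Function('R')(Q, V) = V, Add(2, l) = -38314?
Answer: 2241449616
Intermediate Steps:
l = -38316 (l = Add(-2, -38314) = -38316)
Mul(Add(Function('R')(-27, -9), -32583), Add(-30457, l)) = Mul(Add(-9, -32583), Add(-30457, -38316)) = Mul(-32592, -68773) = 2241449616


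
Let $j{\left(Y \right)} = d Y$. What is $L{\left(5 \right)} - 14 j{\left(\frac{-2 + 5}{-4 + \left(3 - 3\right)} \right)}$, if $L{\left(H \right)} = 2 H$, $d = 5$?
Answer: $\frac{125}{2} \approx 62.5$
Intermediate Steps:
$j{\left(Y \right)} = 5 Y$
$L{\left(5 \right)} - 14 j{\left(\frac{-2 + 5}{-4 + \left(3 - 3\right)} \right)} = 2 \cdot 5 - 14 \cdot 5 \frac{-2 + 5}{-4 + \left(3 - 3\right)} = 10 - 14 \cdot 5 \frac{3}{-4 + \left(3 - 3\right)} = 10 - 14 \cdot 5 \frac{3}{-4 + 0} = 10 - 14 \cdot 5 \frac{3}{-4} = 10 - 14 \cdot 5 \cdot 3 \left(- \frac{1}{4}\right) = 10 - 14 \cdot 5 \left(- \frac{3}{4}\right) = 10 - - \frac{105}{2} = 10 + \frac{105}{2} = \frac{125}{2}$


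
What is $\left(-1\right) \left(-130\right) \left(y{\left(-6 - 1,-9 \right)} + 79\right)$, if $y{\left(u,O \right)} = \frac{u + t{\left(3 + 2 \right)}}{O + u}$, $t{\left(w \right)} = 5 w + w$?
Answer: $\frac{80665}{8} \approx 10083.0$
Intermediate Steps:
$t{\left(w \right)} = 6 w$
$y{\left(u,O \right)} = \frac{30 + u}{O + u}$ ($y{\left(u,O \right)} = \frac{u + 6 \left(3 + 2\right)}{O + u} = \frac{u + 6 \cdot 5}{O + u} = \frac{u + 30}{O + u} = \frac{30 + u}{O + u}$)
$\left(-1\right) \left(-130\right) \left(y{\left(-6 - 1,-9 \right)} + 79\right) = \left(-1\right) \left(-130\right) \left(\frac{30 - 7}{-9 - 7} + 79\right) = 130 \left(\frac{30 - 7}{-9 - 7} + 79\right) = 130 \left(\frac{1}{-16} \cdot 23 + 79\right) = 130 \left(\left(- \frac{1}{16}\right) 23 + 79\right) = 130 \left(- \frac{23}{16} + 79\right) = 130 \cdot \frac{1241}{16} = \frac{80665}{8}$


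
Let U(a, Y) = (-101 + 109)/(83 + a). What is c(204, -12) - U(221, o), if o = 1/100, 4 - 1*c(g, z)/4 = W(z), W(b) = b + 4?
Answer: 1823/38 ≈ 47.974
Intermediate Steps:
W(b) = 4 + b
c(g, z) = -4*z (c(g, z) = 16 - 4*(4 + z) = 16 + (-16 - 4*z) = -4*z)
o = 1/100 ≈ 0.010000
U(a, Y) = 8/(83 + a)
c(204, -12) - U(221, o) = -4*(-12) - 8/(83 + 221) = 48 - 8/304 = 48 - 1*1/38 = 48 - 1/38 = 1823/38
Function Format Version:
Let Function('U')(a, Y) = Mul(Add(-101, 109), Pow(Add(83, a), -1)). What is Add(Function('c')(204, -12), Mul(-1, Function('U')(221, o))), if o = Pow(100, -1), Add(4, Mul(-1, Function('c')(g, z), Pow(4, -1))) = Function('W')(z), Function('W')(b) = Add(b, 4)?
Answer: Rational(1823, 38) ≈ 47.974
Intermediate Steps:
Function('W')(b) = Add(4, b)
Function('c')(g, z) = Mul(-4, z) (Function('c')(g, z) = Add(16, Mul(-4, Add(4, z))) = Add(16, Add(-16, Mul(-4, z))) = Mul(-4, z))
o = Rational(1, 100) ≈ 0.010000
Function('U')(a, Y) = Mul(8, Pow(Add(83, a), -1))
Add(Function('c')(204, -12), Mul(-1, Function('U')(221, o))) = Add(Mul(-4, -12), Mul(-1, Mul(8, Pow(Add(83, 221), -1)))) = Add(48, Mul(-1, Mul(8, Pow(304, -1)))) = Add(48, Mul(-1, Mul(8, Rational(1, 304)))) = Add(48, Mul(-1, Rational(1, 38))) = Add(48, Rational(-1, 38)) = Rational(1823, 38)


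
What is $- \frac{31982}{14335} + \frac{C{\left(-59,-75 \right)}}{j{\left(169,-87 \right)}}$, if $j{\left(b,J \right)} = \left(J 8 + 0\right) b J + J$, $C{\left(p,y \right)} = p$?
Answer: $- \frac{327279080147}{146692936335} \approx -2.231$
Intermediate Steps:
$j{\left(b,J \right)} = J + 8 b J^{2}$ ($j{\left(b,J \right)} = \left(8 J + 0\right) b J + J = 8 J b J + J = 8 b J^{2} + J = J + 8 b J^{2}$)
$- \frac{31982}{14335} + \frac{C{\left(-59,-75 \right)}}{j{\left(169,-87 \right)}} = - \frac{31982}{14335} - \frac{59}{\left(-87\right) \left(1 + 8 \left(-87\right) 169\right)} = \left(-31982\right) \frac{1}{14335} - \frac{59}{\left(-87\right) \left(1 - 117624\right)} = - \frac{31982}{14335} - \frac{59}{\left(-87\right) \left(-117623\right)} = - \frac{31982}{14335} - \frac{59}{10233201} = - \frac{327279080147}{146692936335}$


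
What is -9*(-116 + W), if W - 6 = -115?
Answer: 2025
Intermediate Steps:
W = -109 (W = 6 - 115 = -109)
-9*(-116 + W) = -9*(-116 - 109) = -9*(-225) = 2025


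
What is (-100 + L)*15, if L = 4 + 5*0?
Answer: -1440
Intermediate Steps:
L = 4 (L = 4 + 0 = 4)
(-100 + L)*15 = (-100 + 4)*15 = -96*15 = -1440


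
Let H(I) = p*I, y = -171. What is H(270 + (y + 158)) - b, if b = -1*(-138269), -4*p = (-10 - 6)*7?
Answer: -131073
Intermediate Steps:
p = 28 (p = -(-10 - 6)*7/4 = -(-4)*7 = -¼*(-112) = 28)
H(I) = 28*I
b = 138269
H(270 + (y + 158)) - b = 28*(270 + (-171 + 158)) - 1*138269 = 28*(270 - 13) - 138269 = 28*257 - 138269 = 7196 - 138269 = -131073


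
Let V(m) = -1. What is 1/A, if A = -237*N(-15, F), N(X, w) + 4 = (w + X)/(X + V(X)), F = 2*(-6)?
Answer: 16/8769 ≈ 0.0018246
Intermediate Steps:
F = -12
N(X, w) = -4 + (X + w)/(-1 + X) (N(X, w) = -4 + (w + X)/(X - 1) = -4 + (X + w)/(-1 + X))
A = 8769/16 (A = -237*(4 - 12 - 3*(-15))/(-1 - 15) = -237*(4 - 12 + 45)/(-16) = -(-237)*37/16 = -237*(-37/16) = 8769/16 ≈ 548.06)
1/A = 1/(8769/16) = 16/8769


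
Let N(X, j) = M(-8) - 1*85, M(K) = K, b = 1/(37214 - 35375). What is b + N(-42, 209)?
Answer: -171026/1839 ≈ -93.000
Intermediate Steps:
b = 1/1839 ≈ 0.00054377
N(X, j) = -93 (N(X, j) = -8 - 1*85 = -8 - 85 = -93)
b + N(-42, 209) = 1/1839 - 93 = -171026/1839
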